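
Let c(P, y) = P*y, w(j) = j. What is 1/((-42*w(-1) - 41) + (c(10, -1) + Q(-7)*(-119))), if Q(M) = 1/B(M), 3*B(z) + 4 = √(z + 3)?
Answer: 416/34455 - 238*I/34455 ≈ 0.012074 - 0.0069076*I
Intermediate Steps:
B(z) = -4/3 + √(3 + z)/3 (B(z) = -4/3 + √(z + 3)/3 = -4/3 + √(3 + z)/3)
Q(M) = 1/(-4/3 + √(3 + M)/3)
1/((-42*w(-1) - 41) + (c(10, -1) + Q(-7)*(-119))) = 1/((-42*(-1) - 41) + (10*(-1) + (3/(-4 + √(3 - 7)))*(-119))) = 1/((42 - 41) + (-10 + (3/(-4 + √(-4)))*(-119))) = 1/(1 + (-10 + (3/(-4 + 2*I))*(-119))) = 1/(1 + (-10 + (3*((-4 - 2*I)/20))*(-119))) = 1/(1 + (-10 + (3*(-4 - 2*I)/20)*(-119))) = 1/(1 + (-10 - 357*(-4 - 2*I)/20)) = 1/(-9 - 357*(-4 - 2*I)/20)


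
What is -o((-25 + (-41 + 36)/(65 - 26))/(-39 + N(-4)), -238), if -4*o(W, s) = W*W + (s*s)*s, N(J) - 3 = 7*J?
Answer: -5249283706247/1557504 ≈ -3.3703e+6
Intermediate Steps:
N(J) = 3 + 7*J
o(W, s) = -W²/4 - s³/4 (o(W, s) = -(W*W + (s*s)*s)/4 = -(W² + s²*s)/4 = -(W² + s³)/4 = -W²/4 - s³/4)
-o((-25 + (-41 + 36)/(65 - 26))/(-39 + N(-4)), -238) = -(-(-25 + (-41 + 36)/(65 - 26))²/(-39 + (3 + 7*(-4)))²/4 - ¼*(-238)³) = -(-(-25 - 5/39)²/(-39 + (3 - 28))²/4 - ¼*(-13481272)) = -(-(-25 - 5*1/39)²/(-39 - 25)²/4 + 3370318) = -(-(-25 - 5/39)²/4096/4 + 3370318) = -(-(-980/39*(-1/64))²/4 + 3370318) = -(-(245/624)²/4 + 3370318) = -(-¼*60025/389376 + 3370318) = -(-60025/1557504 + 3370318) = -1*5249283706247/1557504 = -5249283706247/1557504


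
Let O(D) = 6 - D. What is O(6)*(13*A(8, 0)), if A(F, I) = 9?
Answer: 0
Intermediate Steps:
O(6)*(13*A(8, 0)) = (6 - 1*6)*(13*9) = (6 - 6)*117 = 0*117 = 0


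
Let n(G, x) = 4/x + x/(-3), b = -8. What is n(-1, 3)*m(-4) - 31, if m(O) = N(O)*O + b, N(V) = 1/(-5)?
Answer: -167/5 ≈ -33.400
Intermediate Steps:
n(G, x) = 4/x - x/3 (n(G, x) = 4/x + x*(-⅓) = 4/x - x/3)
N(V) = -⅕
m(O) = -8 - O/5 (m(O) = -O/5 - 8 = -8 - O/5)
n(-1, 3)*m(-4) - 31 = (4/3 - ⅓*3)*(-8 - ⅕*(-4)) - 31 = (4*(⅓) - 1)*(-8 + ⅘) - 31 = (4/3 - 1)*(-36/5) - 31 = (⅓)*(-36/5) - 31 = -12/5 - 31 = -167/5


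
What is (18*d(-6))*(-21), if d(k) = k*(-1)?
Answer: -2268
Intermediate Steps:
d(k) = -k
(18*d(-6))*(-21) = (18*(-1*(-6)))*(-21) = (18*6)*(-21) = 108*(-21) = -2268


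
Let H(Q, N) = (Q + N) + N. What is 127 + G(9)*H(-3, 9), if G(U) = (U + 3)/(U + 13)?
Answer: 1487/11 ≈ 135.18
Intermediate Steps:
G(U) = (3 + U)/(13 + U)
H(Q, N) = Q + 2*N (H(Q, N) = (N + Q) + N = Q + 2*N)
127 + G(9)*H(-3, 9) = 127 + ((3 + 9)/(13 + 9))*(-3 + 2*9) = 127 + (12/22)*(-3 + 18) = 127 + ((1/22)*12)*15 = 127 + (6/11)*15 = 127 + 90/11 = 1487/11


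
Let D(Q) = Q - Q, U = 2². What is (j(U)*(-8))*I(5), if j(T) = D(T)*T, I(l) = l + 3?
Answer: 0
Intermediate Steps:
I(l) = 3 + l
U = 4
D(Q) = 0
j(T) = 0 (j(T) = 0*T = 0)
(j(U)*(-8))*I(5) = (0*(-8))*(3 + 5) = 0*8 = 0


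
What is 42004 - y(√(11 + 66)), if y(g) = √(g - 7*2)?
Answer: 42004 - √(-14 + √77) ≈ 42004.0 - 2.2858*I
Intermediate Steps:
y(g) = √(-14 + g) (y(g) = √(g - 14) = √(-14 + g))
42004 - y(√(11 + 66)) = 42004 - √(-14 + √(11 + 66)) = 42004 - √(-14 + √77)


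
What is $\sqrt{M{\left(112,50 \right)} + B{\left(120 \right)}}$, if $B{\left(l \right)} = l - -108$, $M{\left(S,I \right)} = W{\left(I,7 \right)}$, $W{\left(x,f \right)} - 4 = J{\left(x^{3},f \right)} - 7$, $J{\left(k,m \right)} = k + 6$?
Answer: $\sqrt{125231} \approx 353.88$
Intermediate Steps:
$J{\left(k,m \right)} = 6 + k$
$W{\left(x,f \right)} = 3 + x^{3}$ ($W{\left(x,f \right)} = 4 + \left(\left(6 + x^{3}\right) - 7\right) = 4 + \left(-1 + x^{3}\right) = 3 + x^{3}$)
$M{\left(S,I \right)} = 3 + I^{3}$
$B{\left(l \right)} = 108 + l$ ($B{\left(l \right)} = l + 108 = 108 + l$)
$\sqrt{M{\left(112,50 \right)} + B{\left(120 \right)}} = \sqrt{\left(3 + 50^{3}\right) + \left(108 + 120\right)} = \sqrt{\left(3 + 125000\right) + 228} = \sqrt{125003 + 228} = \sqrt{125231}$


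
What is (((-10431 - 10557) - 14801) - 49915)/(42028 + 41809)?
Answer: -85704/83837 ≈ -1.0223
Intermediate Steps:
(((-10431 - 10557) - 14801) - 49915)/(42028 + 41809) = ((-20988 - 14801) - 49915)/83837 = (-35789 - 49915)*(1/83837) = -85704*1/83837 = -85704/83837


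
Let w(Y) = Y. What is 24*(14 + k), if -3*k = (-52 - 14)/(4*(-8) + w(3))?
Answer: 9216/29 ≈ 317.79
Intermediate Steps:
k = -22/29 (k = -(-52 - 14)/(3*(4*(-8) + 3)) = -(-22)/(-32 + 3) = -(-22)/(-29) = -(-22)*(-1)/29 = -⅓*66/29 = -22/29 ≈ -0.75862)
24*(14 + k) = 24*(14 - 22/29) = 24*(384/29) = 9216/29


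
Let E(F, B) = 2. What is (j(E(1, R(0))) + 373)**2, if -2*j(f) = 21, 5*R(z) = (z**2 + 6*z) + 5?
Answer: 525625/4 ≈ 1.3141e+5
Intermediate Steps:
R(z) = 1 + z**2/5 + 6*z/5 (R(z) = ((z**2 + 6*z) + 5)/5 = (5 + z**2 + 6*z)/5 = 1 + z**2/5 + 6*z/5)
j(f) = -21/2 (j(f) = -1/2*21 = -21/2)
(j(E(1, R(0))) + 373)**2 = (-21/2 + 373)**2 = (725/2)**2 = 525625/4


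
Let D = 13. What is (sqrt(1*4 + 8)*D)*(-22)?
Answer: -572*sqrt(3) ≈ -990.73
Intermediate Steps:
(sqrt(1*4 + 8)*D)*(-22) = (sqrt(1*4 + 8)*13)*(-22) = (sqrt(4 + 8)*13)*(-22) = (sqrt(12)*13)*(-22) = ((2*sqrt(3))*13)*(-22) = (26*sqrt(3))*(-22) = -572*sqrt(3)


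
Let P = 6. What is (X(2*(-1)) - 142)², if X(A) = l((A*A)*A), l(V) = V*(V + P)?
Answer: 15876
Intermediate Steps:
l(V) = V*(6 + V) (l(V) = V*(V + 6) = V*(6 + V))
X(A) = A³*(6 + A³) (X(A) = ((A*A)*A)*(6 + (A*A)*A) = (A²*A)*(6 + A²*A) = A³*(6 + A³))
(X(2*(-1)) - 142)² = ((2*(-1))³*(6 + (2*(-1))³) - 142)² = ((-2)³*(6 + (-2)³) - 142)² = (-8*(6 - 8) - 142)² = (-8*(-2) - 142)² = (16 - 142)² = (-126)² = 15876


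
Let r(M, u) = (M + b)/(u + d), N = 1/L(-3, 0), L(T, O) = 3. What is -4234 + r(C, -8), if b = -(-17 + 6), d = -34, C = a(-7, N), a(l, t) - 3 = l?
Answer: -25405/6 ≈ -4234.2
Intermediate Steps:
N = 1/3 ≈ 0.33333
a(l, t) = 3 + l
C = -4 (C = 3 - 7 = -4)
b = 11 (b = -1*(-11) = 11)
r(M, u) = (11 + M)/(-34 + u) (r(M, u) = (M + 11)/(u - 34) = (11 + M)/(-34 + u))
-4234 + r(C, -8) = -4234 + (11 - 4)/(-34 - 8) = -4234 + 7/(-42) = -4234 - 1/42*7 = -4234 - 1/6 = -25405/6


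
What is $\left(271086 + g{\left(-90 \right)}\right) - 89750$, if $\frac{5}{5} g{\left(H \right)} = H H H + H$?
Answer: $-547754$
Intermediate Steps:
$g{\left(H \right)} = H + H^{3}$ ($g{\left(H \right)} = H H H + H = H^{2} H + H = H^{3} + H = H + H^{3}$)
$\left(271086 + g{\left(-90 \right)}\right) - 89750 = \left(271086 + \left(-90 + \left(-90\right)^{3}\right)\right) - 89750 = \left(271086 - 729090\right) - 89750 = -458004 - 89750 = -547754$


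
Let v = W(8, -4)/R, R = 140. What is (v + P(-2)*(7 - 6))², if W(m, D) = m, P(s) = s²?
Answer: 20164/1225 ≈ 16.460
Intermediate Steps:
v = 2/35 (v = 8/140 = 8*(1/140) = 2/35 ≈ 0.057143)
(v + P(-2)*(7 - 6))² = (2/35 + (-2)²*(7 - 6))² = (2/35 + 4*1)² = (2/35 + 4)² = (142/35)² = 20164/1225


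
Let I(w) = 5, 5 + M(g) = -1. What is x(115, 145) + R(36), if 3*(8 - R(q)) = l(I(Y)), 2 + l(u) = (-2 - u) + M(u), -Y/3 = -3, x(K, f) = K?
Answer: 128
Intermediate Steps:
M(g) = -6 (M(g) = -5 - 1 = -6)
Y = 9 (Y = -3*(-3) = 9)
l(u) = -10 - u (l(u) = -2 + ((-2 - u) - 6) = -2 + (-8 - u) = -10 - u)
R(q) = 13 (R(q) = 8 - (-10 - 1*5)/3 = 8 - (-10 - 5)/3 = 8 - 1/3*(-15) = 8 + 5 = 13)
x(115, 145) + R(36) = 115 + 13 = 128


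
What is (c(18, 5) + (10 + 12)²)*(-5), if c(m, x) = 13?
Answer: -2485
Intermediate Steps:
(c(18, 5) + (10 + 12)²)*(-5) = (13 + (10 + 12)²)*(-5) = (13 + 22²)*(-5) = (13 + 484)*(-5) = 497*(-5) = -2485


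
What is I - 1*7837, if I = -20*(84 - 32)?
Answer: -8877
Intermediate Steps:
I = -1040 (I = -20*52 = -1040)
I - 1*7837 = -1040 - 1*7837 = -1040 - 7837 = -8877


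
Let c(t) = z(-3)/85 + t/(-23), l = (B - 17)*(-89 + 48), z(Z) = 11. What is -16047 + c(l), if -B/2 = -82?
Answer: -30859337/1955 ≈ -15785.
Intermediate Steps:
B = 164 (B = -2*(-82) = 164)
l = -6027 (l = (164 - 17)*(-89 + 48) = 147*(-41) = -6027)
c(t) = 11/85 - t/23 (c(t) = 11/85 + t/(-23) = 11*(1/85) + t*(-1/23) = 11/85 - t/23)
-16047 + c(l) = -16047 + (11/85 - 1/23*(-6027)) = -16047 + (11/85 + 6027/23) = -16047 + 512548/1955 = -30859337/1955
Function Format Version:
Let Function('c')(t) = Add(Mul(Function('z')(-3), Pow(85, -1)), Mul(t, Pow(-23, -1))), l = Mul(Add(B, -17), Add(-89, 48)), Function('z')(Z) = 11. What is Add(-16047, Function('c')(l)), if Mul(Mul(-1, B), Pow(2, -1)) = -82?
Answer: Rational(-30859337, 1955) ≈ -15785.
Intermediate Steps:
B = 164 (B = Mul(-2, -82) = 164)
l = -6027 (l = Mul(Add(164, -17), Add(-89, 48)) = Mul(147, -41) = -6027)
Function('c')(t) = Add(Rational(11, 85), Mul(Rational(-1, 23), t)) (Function('c')(t) = Add(Mul(11, Pow(85, -1)), Mul(t, Pow(-23, -1))) = Add(Mul(11, Rational(1, 85)), Mul(t, Rational(-1, 23))) = Add(Rational(11, 85), Mul(Rational(-1, 23), t)))
Add(-16047, Function('c')(l)) = Add(-16047, Add(Rational(11, 85), Mul(Rational(-1, 23), -6027))) = Add(-16047, Add(Rational(11, 85), Rational(6027, 23))) = Add(-16047, Rational(512548, 1955)) = Rational(-30859337, 1955)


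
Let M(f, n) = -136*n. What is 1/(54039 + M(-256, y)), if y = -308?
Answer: 1/95927 ≈ 1.0425e-5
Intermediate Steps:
1/(54039 + M(-256, y)) = 1/(54039 - 136*(-308)) = 1/(54039 + 41888) = 1/95927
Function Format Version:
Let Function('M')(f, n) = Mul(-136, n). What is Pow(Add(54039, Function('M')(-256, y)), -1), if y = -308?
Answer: Rational(1, 95927) ≈ 1.0425e-5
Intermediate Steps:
Pow(Add(54039, Function('M')(-256, y)), -1) = Pow(Add(54039, Mul(-136, -308)), -1) = Pow(Add(54039, 41888), -1) = Pow(95927, -1) = Rational(1, 95927)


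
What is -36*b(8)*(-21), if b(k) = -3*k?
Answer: -18144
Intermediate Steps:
-36*b(8)*(-21) = -(-108)*8*(-21) = -36*(-24)*(-21) = 864*(-21) = -18144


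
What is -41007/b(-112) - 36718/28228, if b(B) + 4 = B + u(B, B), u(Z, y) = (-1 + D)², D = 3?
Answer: 288358295/790384 ≈ 364.83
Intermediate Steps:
u(Z, y) = 4 (u(Z, y) = (-1 + 3)² = 2² = 4)
b(B) = B (b(B) = -4 + (B + 4) = -4 + (4 + B) = B)
-41007/b(-112) - 36718/28228 = -41007/(-112) - 36718/28228 = -41007*(-1/112) - 36718*1/28228 = 41007/112 - 18359/14114 = 288358295/790384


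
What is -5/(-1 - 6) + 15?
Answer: 110/7 ≈ 15.714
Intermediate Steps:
-5/(-1 - 6) + 15 = -5/(-7) + 15 = -5*(-1/7) + 15 = 5/7 + 15 = 110/7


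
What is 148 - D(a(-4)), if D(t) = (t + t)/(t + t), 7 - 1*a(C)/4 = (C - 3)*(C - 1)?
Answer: 147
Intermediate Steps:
a(C) = 28 - 4*(-1 + C)*(-3 + C) (a(C) = 28 - 4*(C - 3)*(C - 1) = 28 - 4*(-3 + C)*(-1 + C) = 28 - 4*(-1 + C)*(-3 + C))
D(t) = 1 (D(t) = (2*t)/((2*t)) = (2*t)*(1/(2*t)) = 1)
148 - D(a(-4)) = 148 - 1*1 = 148 - 1 = 147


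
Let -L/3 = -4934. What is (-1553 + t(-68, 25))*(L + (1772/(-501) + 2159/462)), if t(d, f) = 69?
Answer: -121064844338/5511 ≈ -2.1968e+7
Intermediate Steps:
L = 14802 (L = -3*(-4934) = 14802)
(-1553 + t(-68, 25))*(L + (1772/(-501) + 2159/462)) = (-1553 + 69)*(14802 + (1772/(-501) + 2159/462)) = -1484*(14802 + (1772*(-1/501) + 2159*(1/462))) = -1484*(14802 + (-1772/501 + 2159/462)) = -1484*(14802 + 87665/77154) = -1484*1142121173/77154 = -121064844338/5511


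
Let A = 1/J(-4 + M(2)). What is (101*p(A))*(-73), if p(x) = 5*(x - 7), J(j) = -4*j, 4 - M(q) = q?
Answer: 2027575/8 ≈ 2.5345e+5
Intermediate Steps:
M(q) = 4 - q
A = ⅛ (A = 1/(-4*(-4 + (4 - 1*2))) = 1/(-4*(-4 + (4 - 2))) = 1/(-4*(-4 + 2)) = 1/(-4*(-2)) = 1/8 = ⅛ ≈ 0.12500)
p(x) = -35 + 5*x (p(x) = 5*(-7 + x) = -35 + 5*x)
(101*p(A))*(-73) = (101*(-35 + 5*(⅛)))*(-73) = (101*(-35 + 5/8))*(-73) = (101*(-275/8))*(-73) = -27775/8*(-73) = 2027575/8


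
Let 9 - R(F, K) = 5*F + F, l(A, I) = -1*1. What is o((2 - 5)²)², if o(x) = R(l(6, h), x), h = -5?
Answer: 225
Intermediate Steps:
l(A, I) = -1
R(F, K) = 9 - 6*F (R(F, K) = 9 - (5*F + F) = 9 - 6*F)
o(x) = 15 (o(x) = 9 - 6*(-1) = 9 + 6 = 15)
o((2 - 5)²)² = 15² = 225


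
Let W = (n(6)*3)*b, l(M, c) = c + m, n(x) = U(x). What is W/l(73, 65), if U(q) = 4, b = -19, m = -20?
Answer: -76/15 ≈ -5.0667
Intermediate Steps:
n(x) = 4
l(M, c) = -20 + c (l(M, c) = c - 20 = -20 + c)
W = -228 (W = (4*3)*(-19) = 12*(-19) = -228)
W/l(73, 65) = -228/(-20 + 65) = -228/45 = -228*1/45 = -76/15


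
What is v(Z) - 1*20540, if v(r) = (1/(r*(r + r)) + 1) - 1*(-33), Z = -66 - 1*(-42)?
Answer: -23622911/1152 ≈ -20506.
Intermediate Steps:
Z = -24 (Z = -66 + 42 = -24)
v(r) = 34 + 1/(2*r**2) (v(r) = (1/(r*((2*r))) + 1) + 33 = ((1/(2*r))/r + 1) + 33 = (1/(2*r**2) + 1) + 33 = (1 + 1/(2*r**2)) + 33 = 34 + 1/(2*r**2))
v(Z) - 1*20540 = (34 + (1/2)/(-24)**2) - 1*20540 = (34 + (1/2)*(1/576)) - 20540 = (34 + 1/1152) - 20540 = 39169/1152 - 20540 = -23622911/1152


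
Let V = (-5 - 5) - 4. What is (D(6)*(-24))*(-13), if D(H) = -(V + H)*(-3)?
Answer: -7488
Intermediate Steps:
V = -14 (V = -10 - 4 = -14)
D(H) = -42 + 3*H (D(H) = -(-14 + H)*(-3) = -(42 - 3*H) = -42 + 3*H)
(D(6)*(-24))*(-13) = ((-42 + 3*6)*(-24))*(-13) = ((-42 + 18)*(-24))*(-13) = -24*(-24)*(-13) = 576*(-13) = -7488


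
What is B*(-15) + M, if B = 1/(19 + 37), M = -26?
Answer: -1471/56 ≈ -26.268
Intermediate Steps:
B = 1/56 ≈ 0.017857
B*(-15) + M = (1/56)*(-15) - 26 = -15/56 - 26 = -1471/56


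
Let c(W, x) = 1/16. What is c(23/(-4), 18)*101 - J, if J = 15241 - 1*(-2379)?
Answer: -281819/16 ≈ -17614.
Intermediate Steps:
c(W, x) = 1/16
J = 17620 (J = 15241 + 2379 = 17620)
c(23/(-4), 18)*101 - J = (1/16)*101 - 1*17620 = 101/16 - 17620 = -281819/16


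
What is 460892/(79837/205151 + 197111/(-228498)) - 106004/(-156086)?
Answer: -1686121490429290787618/1732158448659205 ≈ -9.7342e+5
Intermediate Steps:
460892/(79837/205151 + 197111/(-228498)) - 106004/(-156086) = 460892/(79837*(1/205151) + 197111*(-1/228498)) - 106004*(-1/156086) = 460892/(79837/205151 - 197111/228498) + 53002/78043 = 460892/(-22194923935/46876593198) + 53002/78043 = 460892*(-46876593198/22194923935) + 53002/78043 = -21605046792212616/22194923935 + 53002/78043 = -1686121490429290787618/1732158448659205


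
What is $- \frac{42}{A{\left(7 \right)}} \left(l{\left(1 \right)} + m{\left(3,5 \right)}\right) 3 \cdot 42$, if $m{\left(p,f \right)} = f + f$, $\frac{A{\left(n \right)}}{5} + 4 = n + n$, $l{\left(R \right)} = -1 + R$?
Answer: $- \frac{5292}{5} \approx -1058.4$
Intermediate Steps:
$A{\left(n \right)} = -20 + 10 n$ ($A{\left(n \right)} = -20 + 5 \left(n + n\right) = -20 + 5 \cdot 2 n = -20 + 10 n$)
$m{\left(p,f \right)} = 2 f$
$- \frac{42}{A{\left(7 \right)}} \left(l{\left(1 \right)} + m{\left(3,5 \right)}\right) 3 \cdot 42 = - \frac{42}{-20 + 10 \cdot 7} \left(\left(-1 + 1\right) + 2 \cdot 5\right) 3 \cdot 42 = - \frac{42}{-20 + 70} \left(0 + 10\right) 3 \cdot 42 = - \frac{42}{50} \cdot 10 \cdot 3 \cdot 42 = \left(-42\right) \frac{1}{50} \cdot 30 \cdot 42 = \left(- \frac{21}{25}\right) 30 \cdot 42 = \left(- \frac{126}{5}\right) 42 = - \frac{5292}{5}$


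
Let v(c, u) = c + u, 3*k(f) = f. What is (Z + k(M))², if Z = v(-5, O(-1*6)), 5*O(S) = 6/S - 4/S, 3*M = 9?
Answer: 3721/225 ≈ 16.538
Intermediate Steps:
M = 3 (M = (⅓)*9 = 3)
k(f) = f/3
O(S) = 2/(5*S) (O(S) = (6/S - 4/S)/5 = (2/S)/5 = 2/(5*S))
Z = -76/15 (Z = -5 + 2/(5*((-1*6))) = -5 + (⅖)/(-6) = -5 + (⅖)*(-⅙) = -5 - 1/15 = -76/15 ≈ -5.0667)
(Z + k(M))² = (-76/15 + (⅓)*3)² = (-76/15 + 1)² = (-61/15)² = 3721/225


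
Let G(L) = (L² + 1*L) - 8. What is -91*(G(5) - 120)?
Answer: 8918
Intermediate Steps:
G(L) = -8 + L + L² (G(L) = (L² + L) - 8 = (L + L²) - 8 = -8 + L + L²)
-91*(G(5) - 120) = -91*((-8 + 5 + 5²) - 120) = -91*((-8 + 5 + 25) - 120) = -91*(22 - 120) = -91*(-98) = 8918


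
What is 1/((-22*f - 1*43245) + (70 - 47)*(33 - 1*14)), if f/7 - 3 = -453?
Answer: 1/26492 ≈ 3.7747e-5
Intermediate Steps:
f = -3150 (f = 21 + 7*(-453) = 21 - 3171 = -3150)
1/((-22*f - 1*43245) + (70 - 47)*(33 - 1*14)) = 1/((-22*(-3150) - 1*43245) + (70 - 47)*(33 - 1*14)) = 1/((69300 - 43245) + 23*(33 - 14)) = 1/(26055 + 23*19) = 1/(26055 + 437) = 1/26492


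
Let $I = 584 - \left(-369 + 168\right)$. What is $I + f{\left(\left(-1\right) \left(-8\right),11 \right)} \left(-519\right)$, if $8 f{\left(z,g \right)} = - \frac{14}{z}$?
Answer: $\frac{28753}{32} \approx 898.53$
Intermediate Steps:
$f{\left(z,g \right)} = - \frac{7}{4 z}$ ($f{\left(z,g \right)} = \frac{\left(-14\right) \frac{1}{z}}{8} = - \frac{7}{4 z}$)
$I = 785$ ($I = 584 - -201 = 584 + 201 = 785$)
$I + f{\left(\left(-1\right) \left(-8\right),11 \right)} \left(-519\right) = 785 + - \frac{7}{4 \left(\left(-1\right) \left(-8\right)\right)} \left(-519\right) = 785 + - \frac{7}{4 \cdot 8} \left(-519\right) = 785 + \left(- \frac{7}{4}\right) \frac{1}{8} \left(-519\right) = 785 - - \frac{3633}{32} = 785 + \frac{3633}{32} = \frac{28753}{32}$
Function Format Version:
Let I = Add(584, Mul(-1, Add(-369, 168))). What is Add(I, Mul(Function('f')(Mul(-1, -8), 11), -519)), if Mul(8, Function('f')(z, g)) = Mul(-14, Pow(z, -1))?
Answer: Rational(28753, 32) ≈ 898.53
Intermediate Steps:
Function('f')(z, g) = Mul(Rational(-7, 4), Pow(z, -1)) (Function('f')(z, g) = Mul(Rational(1, 8), Mul(-14, Pow(z, -1))) = Mul(Rational(-7, 4), Pow(z, -1)))
I = 785 (I = Add(584, Mul(-1, -201)) = Add(584, 201) = 785)
Add(I, Mul(Function('f')(Mul(-1, -8), 11), -519)) = Add(785, Mul(Mul(Rational(-7, 4), Pow(Mul(-1, -8), -1)), -519)) = Add(785, Mul(Mul(Rational(-7, 4), Pow(8, -1)), -519)) = Add(785, Mul(Mul(Rational(-7, 4), Rational(1, 8)), -519)) = Add(785, Mul(Rational(-7, 32), -519)) = Add(785, Rational(3633, 32)) = Rational(28753, 32)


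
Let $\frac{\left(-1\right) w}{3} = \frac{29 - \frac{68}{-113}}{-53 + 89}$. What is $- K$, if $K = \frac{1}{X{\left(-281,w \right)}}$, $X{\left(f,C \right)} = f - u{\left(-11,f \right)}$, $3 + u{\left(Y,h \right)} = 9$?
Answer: $\frac{1}{287} \approx 0.0034843$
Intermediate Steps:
$u{\left(Y,h \right)} = 6$ ($u{\left(Y,h \right)} = -3 + 9 = 6$)
$w = - \frac{1115}{452}$ ($w = - 3 \frac{29 - \frac{68}{-113}}{-53 + 89} = - 3 \frac{29 - - \frac{68}{113}}{36} = - 3 \left(29 + \frac{68}{113}\right) \frac{1}{36} = - 3 \cdot \frac{3345}{113} \cdot \frac{1}{36} = \left(-3\right) \frac{1115}{1356} = - \frac{1115}{452} \approx -2.4668$)
$X{\left(f,C \right)} = -6 + f$ ($X{\left(f,C \right)} = f - 6 = -6 + f$)
$K = - \frac{1}{287}$ ($K = \frac{1}{-6 - 281} = \frac{1}{-287} = - \frac{1}{287} \approx -0.0034843$)
$- K = \left(-1\right) \left(- \frac{1}{287}\right) = \frac{1}{287}$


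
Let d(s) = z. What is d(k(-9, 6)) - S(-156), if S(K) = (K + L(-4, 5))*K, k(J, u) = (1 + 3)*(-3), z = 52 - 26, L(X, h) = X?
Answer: -24934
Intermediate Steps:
z = 26
k(J, u) = -12 (k(J, u) = 4*(-3) = -12)
d(s) = 26
S(K) = K*(-4 + K) (S(K) = (K - 4)*K = (-4 + K)*K = K*(-4 + K))
d(k(-9, 6)) - S(-156) = 26 - (-156)*(-4 - 156) = 26 - (-156)*(-160) = 26 - 1*24960 = 26 - 24960 = -24934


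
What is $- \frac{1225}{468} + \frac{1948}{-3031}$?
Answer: $- \frac{4624639}{1418508} \approx -3.2602$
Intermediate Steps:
$- \frac{1225}{468} + \frac{1948}{-3031} = \left(-1225\right) \frac{1}{468} + 1948 \left(- \frac{1}{3031}\right) = - \frac{1225}{468} - \frac{1948}{3031} = - \frac{4624639}{1418508}$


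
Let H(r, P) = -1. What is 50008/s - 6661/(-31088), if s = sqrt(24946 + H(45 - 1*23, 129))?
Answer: 6661/31088 + 50008*sqrt(24945)/24945 ≈ 316.84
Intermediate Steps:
s = sqrt(24945) (s = sqrt(24946 - 1) = sqrt(24945) ≈ 157.94)
50008/s - 6661/(-31088) = 50008/(sqrt(24945)) - 6661/(-31088) = 50008*(sqrt(24945)/24945) - 6661*(-1/31088) = 50008*sqrt(24945)/24945 + 6661/31088 = 6661/31088 + 50008*sqrt(24945)/24945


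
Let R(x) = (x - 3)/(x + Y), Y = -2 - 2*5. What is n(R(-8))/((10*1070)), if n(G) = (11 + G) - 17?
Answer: -109/214000 ≈ -0.00050935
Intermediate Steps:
Y = -12 (Y = -2 - 10 = -12)
R(x) = (-3 + x)/(-12 + x) (R(x) = (x - 3)/(x - 12) = (-3 + x)/(-12 + x))
n(G) = -6 + G
n(R(-8))/((10*1070)) = (-6 + (-3 - 8)/(-12 - 8))/((10*1070)) = (-6 - 11/(-20))/10700 = (-6 - 1/20*(-11))*(1/10700) = (-6 + 11/20)*(1/10700) = -109/20*1/10700 = -109/214000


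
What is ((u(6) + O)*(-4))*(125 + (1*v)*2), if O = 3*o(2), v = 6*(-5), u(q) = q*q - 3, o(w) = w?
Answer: -10140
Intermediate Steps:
u(q) = -3 + q² (u(q) = q² - 3 = -3 + q²)
v = -30
O = 6 (O = 3*2 = 6)
((u(6) + O)*(-4))*(125 + (1*v)*2) = (((-3 + 6²) + 6)*(-4))*(125 + (1*(-30))*2) = (((-3 + 36) + 6)*(-4))*(125 - 30*2) = ((33 + 6)*(-4))*(125 - 60) = (39*(-4))*65 = -156*65 = -10140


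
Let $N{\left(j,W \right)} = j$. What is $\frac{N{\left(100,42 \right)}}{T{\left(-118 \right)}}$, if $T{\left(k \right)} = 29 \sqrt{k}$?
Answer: $- \frac{50 i \sqrt{118}}{1711} \approx - 0.31744 i$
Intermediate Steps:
$\frac{N{\left(100,42 \right)}}{T{\left(-118 \right)}} = \frac{100}{29 \sqrt{-118}} = \frac{100}{29 i \sqrt{118}} = 100 \left(- \frac{i \sqrt{118}}{3422}\right) = - \frac{50 i \sqrt{118}}{1711}$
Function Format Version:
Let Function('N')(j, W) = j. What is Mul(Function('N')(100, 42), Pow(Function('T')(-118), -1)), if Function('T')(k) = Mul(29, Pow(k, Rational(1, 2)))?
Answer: Mul(Rational(-50, 1711), I, Pow(118, Rational(1, 2))) ≈ Mul(-0.31744, I)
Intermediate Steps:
Mul(Function('N')(100, 42), Pow(Function('T')(-118), -1)) = Mul(100, Pow(Mul(29, Pow(-118, Rational(1, 2))), -1)) = Mul(100, Pow(Mul(29, Mul(I, Pow(118, Rational(1, 2)))), -1)) = Mul(100, Pow(Mul(29, I, Pow(118, Rational(1, 2))), -1)) = Mul(100, Mul(Rational(-1, 3422), I, Pow(118, Rational(1, 2)))) = Mul(Rational(-50, 1711), I, Pow(118, Rational(1, 2)))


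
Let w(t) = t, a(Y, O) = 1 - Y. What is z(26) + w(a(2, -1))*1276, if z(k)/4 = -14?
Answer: -1332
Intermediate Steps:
z(k) = -56 (z(k) = 4*(-14) = -56)
z(26) + w(a(2, -1))*1276 = -56 + (1 - 1*2)*1276 = -56 + (1 - 2)*1276 = -56 - 1*1276 = -56 - 1276 = -1332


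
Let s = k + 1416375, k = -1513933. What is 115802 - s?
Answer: 213360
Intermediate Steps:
s = -97558 (s = -1513933 + 1416375 = -97558)
115802 - s = 115802 - 1*(-97558) = 115802 + 97558 = 213360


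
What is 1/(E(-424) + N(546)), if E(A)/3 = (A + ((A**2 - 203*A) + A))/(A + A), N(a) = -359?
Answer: -2/2593 ≈ -0.00077131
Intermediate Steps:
E(A) = 3*(A**2 - 201*A)/(2*A) (E(A) = 3*((A + ((A**2 - 203*A) + A))/(A + A)) = 3*((A + (A**2 - 202*A))/((2*A))) = 3*((A**2 - 201*A)*(1/(2*A))) = 3*((A**2 - 201*A)/(2*A)) = 3*(A**2 - 201*A)/(2*A))
1/(E(-424) + N(546)) = 1/((-603/2 + (3/2)*(-424)) - 359) = 1/((-603/2 - 636) - 359) = 1/(-1875/2 - 359) = 1/(-2593/2) = -2/2593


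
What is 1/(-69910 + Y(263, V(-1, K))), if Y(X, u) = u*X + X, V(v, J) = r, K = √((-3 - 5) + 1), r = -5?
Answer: -1/70962 ≈ -1.4092e-5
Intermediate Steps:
K = I*√7 (K = √(-8 + 1) = √(-7) = I*√7 ≈ 2.6458*I)
V(v, J) = -5
Y(X, u) = X + X*u (Y(X, u) = X*u + X = X + X*u)
1/(-69910 + Y(263, V(-1, K))) = 1/(-69910 + 263*(1 - 5)) = 1/(-69910 + 263*(-4)) = 1/(-69910 - 1052) = 1/(-70962) = -1/70962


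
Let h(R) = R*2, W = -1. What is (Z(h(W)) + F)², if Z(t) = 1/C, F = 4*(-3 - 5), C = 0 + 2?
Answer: 3969/4 ≈ 992.25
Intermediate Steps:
C = 2
F = -32 (F = 4*(-8) = -32)
h(R) = 2*R
Z(t) = ½ (Z(t) = 1/2 = ½)
(Z(h(W)) + F)² = (½ - 32)² = (-63/2)² = 3969/4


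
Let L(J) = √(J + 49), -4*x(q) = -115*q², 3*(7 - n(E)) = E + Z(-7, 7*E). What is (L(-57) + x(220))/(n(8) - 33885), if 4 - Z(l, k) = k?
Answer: -417450/10159 - 3*I*√2/50795 ≈ -41.092 - 8.3525e-5*I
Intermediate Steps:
Z(l, k) = 4 - k
n(E) = 17/3 + 2*E (n(E) = 7 - (E + (4 - 7*E))/3 = 7 - (4 - 6*E)/3 = 7 + (-4/3 + 2*E) = 17/3 + 2*E)
x(q) = 115*q²/4 (x(q) = -(-115)*q²/4 = 115*q²/4)
L(J) = √(49 + J)
(L(-57) + x(220))/(n(8) - 33885) = (√(49 - 57) + (115/4)*220²)/((17/3 + 2*8) - 33885) = (√(-8) + (115/4)*48400)/((17/3 + 16) - 33885) = (2*I*√2 + 1391500)/(65/3 - 33885) = (1391500 + 2*I*√2)/(-101590/3) = (1391500 + 2*I*√2)*(-3/101590) = -417450/10159 - 3*I*√2/50795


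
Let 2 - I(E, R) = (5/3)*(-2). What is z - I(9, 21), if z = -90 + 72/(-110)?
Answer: -15838/165 ≈ -95.988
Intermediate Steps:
I(E, R) = 16/3 (I(E, R) = 2 - 5/3*(-2) = 2 - 5*(⅓)*(-2) = 2 - 5*(-2)/3 = 2 - 1*(-10/3) = 2 + 10/3 = 16/3)
z = -4986/55 (z = -90 + 72*(-1/110) = -90 - 36/55 = -4986/55 ≈ -90.655)
z - I(9, 21) = -4986/55 - 1*16/3 = -4986/55 - 16/3 = -15838/165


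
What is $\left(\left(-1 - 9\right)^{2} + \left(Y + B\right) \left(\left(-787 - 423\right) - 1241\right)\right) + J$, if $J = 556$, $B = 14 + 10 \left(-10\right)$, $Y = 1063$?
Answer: $-2393971$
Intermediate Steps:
$B = -86$ ($B = 14 - 100 = -86$)
$\left(\left(-1 - 9\right)^{2} + \left(Y + B\right) \left(\left(-787 - 423\right) - 1241\right)\right) + J = \left(\left(-1 - 9\right)^{2} + \left(1063 - 86\right) \left(\left(-787 - 423\right) - 1241\right)\right) + 556 = \left(\left(-10\right)^{2} + 977 \left(-1210 - 1241\right)\right) + 556 = \left(100 + 977 \left(-2451\right)\right) + 556 = \left(100 - 2394627\right) + 556 = -2394527 + 556 = -2393971$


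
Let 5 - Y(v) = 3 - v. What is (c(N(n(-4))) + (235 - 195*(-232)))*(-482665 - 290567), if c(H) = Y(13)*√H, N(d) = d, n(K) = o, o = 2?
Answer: -35162725200 - 11598480*√2 ≈ -3.5179e+10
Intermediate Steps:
Y(v) = 2 + v (Y(v) = 5 - (3 - v) = 5 + (-3 + v) = 2 + v)
n(K) = 2
c(H) = 15*√H (c(H) = (2 + 13)*√H = 15*√H)
(c(N(n(-4))) + (235 - 195*(-232)))*(-482665 - 290567) = (15*√2 + (235 - 195*(-232)))*(-482665 - 290567) = (15*√2 + (235 + 45240))*(-773232) = (15*√2 + 45475)*(-773232) = (45475 + 15*√2)*(-773232) = -35162725200 - 11598480*√2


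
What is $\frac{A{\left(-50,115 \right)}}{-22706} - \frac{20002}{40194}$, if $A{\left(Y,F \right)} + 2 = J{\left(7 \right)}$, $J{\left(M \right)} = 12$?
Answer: $- \frac{113641838}{228161241} \approx -0.49808$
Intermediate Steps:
$A{\left(Y,F \right)} = 10$ ($A{\left(Y,F \right)} = -2 + 12 = 10$)
$\frac{A{\left(-50,115 \right)}}{-22706} - \frac{20002}{40194} = \frac{10}{-22706} - \frac{20002}{40194} = 10 \left(- \frac{1}{22706}\right) - \frac{10001}{20097} = - \frac{5}{11353} - \frac{10001}{20097} = - \frac{113641838}{228161241}$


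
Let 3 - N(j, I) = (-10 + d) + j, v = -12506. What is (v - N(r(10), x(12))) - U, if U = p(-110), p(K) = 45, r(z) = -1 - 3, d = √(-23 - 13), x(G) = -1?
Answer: -12568 + 6*I ≈ -12568.0 + 6.0*I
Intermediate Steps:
d = 6*I (d = √(-36) = 6*I ≈ 6.0*I)
r(z) = -4
N(j, I) = 13 - j - 6*I (N(j, I) = 3 - ((-10 + 6*I) + j) = 3 - (-10 + j + 6*I) = 3 + (10 - j - 6*I) = 13 - j - 6*I)
U = 45
(v - N(r(10), x(12))) - U = (-12506 - (13 - 1*(-4) - 6*I)) - 1*45 = (-12506 - (13 + 4 - 6*I)) - 45 = (-12506 - (17 - 6*I)) - 45 = (-12506 + (-17 + 6*I)) - 45 = (-12523 + 6*I) - 45 = -12568 + 6*I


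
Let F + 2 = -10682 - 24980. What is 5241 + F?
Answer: -30423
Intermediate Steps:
F = -35664 (F = -2 + (-10682 - 24980) = -2 - 35662 = -35664)
5241 + F = 5241 - 35664 = -30423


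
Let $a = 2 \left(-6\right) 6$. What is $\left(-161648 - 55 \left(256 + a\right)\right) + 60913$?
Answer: $-110855$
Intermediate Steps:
$a = -72$ ($a = \left(-12\right) 6 = -72$)
$\left(-161648 - 55 \left(256 + a\right)\right) + 60913 = \left(-161648 - 55 \left(256 - 72\right)\right) + 60913 = \left(-161648 - 10120\right) + 60913 = -171768 + 60913 = -110855$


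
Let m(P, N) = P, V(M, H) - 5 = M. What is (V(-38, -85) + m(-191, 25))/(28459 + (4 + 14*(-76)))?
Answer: -224/27399 ≈ -0.0081755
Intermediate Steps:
V(M, H) = 5 + M
(V(-38, -85) + m(-191, 25))/(28459 + (4 + 14*(-76))) = ((5 - 38) - 191)/(28459 + (4 + 14*(-76))) = (-33 - 191)/(28459 + (4 - 1064)) = -224/(28459 - 1060) = -224/27399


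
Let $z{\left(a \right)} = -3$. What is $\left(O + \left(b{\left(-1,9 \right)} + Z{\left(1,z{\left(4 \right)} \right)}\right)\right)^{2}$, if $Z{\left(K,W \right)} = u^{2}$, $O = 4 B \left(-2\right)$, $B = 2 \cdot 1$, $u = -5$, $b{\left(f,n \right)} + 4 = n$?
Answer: $196$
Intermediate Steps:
$b{\left(f,n \right)} = -4 + n$
$B = 2$
$O = -16$ ($O = 4 \cdot 2 \left(-2\right) = 8 \left(-2\right) = -16$)
$Z{\left(K,W \right)} = 25$ ($Z{\left(K,W \right)} = \left(-5\right)^{2} = 25$)
$\left(O + \left(b{\left(-1,9 \right)} + Z{\left(1,z{\left(4 \right)} \right)}\right)\right)^{2} = \left(-16 + \left(\left(-4 + 9\right) + 25\right)\right)^{2} = \left(-16 + \left(5 + 25\right)\right)^{2} = \left(-16 + 30\right)^{2} = 14^{2} = 196$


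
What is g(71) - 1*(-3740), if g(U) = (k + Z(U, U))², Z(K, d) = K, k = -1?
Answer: 8640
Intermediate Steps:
g(U) = (-1 + U)²
g(71) - 1*(-3740) = (-1 + 71)² - 1*(-3740) = 70² + 3740 = 4900 + 3740 = 8640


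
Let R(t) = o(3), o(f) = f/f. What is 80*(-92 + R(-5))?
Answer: -7280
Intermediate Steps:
o(f) = 1
R(t) = 1
80*(-92 + R(-5)) = 80*(-92 + 1) = 80*(-91) = -7280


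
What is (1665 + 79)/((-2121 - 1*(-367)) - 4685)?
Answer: -1744/6439 ≈ -0.27085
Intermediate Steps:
(1665 + 79)/((-2121 - 1*(-367)) - 4685) = 1744/((-2121 + 367) - 4685) = 1744/(-1754 - 4685) = 1744/(-6439) = 1744*(-1/6439) = -1744/6439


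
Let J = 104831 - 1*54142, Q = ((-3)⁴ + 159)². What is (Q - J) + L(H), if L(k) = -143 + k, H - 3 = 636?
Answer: 7407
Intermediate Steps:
H = 639 (H = 3 + 636 = 639)
Q = 57600 (Q = (81 + 159)² = 240² = 57600)
J = 50689 (J = 104831 - 54142 = 50689)
(Q - J) + L(H) = (57600 - 1*50689) + (-143 + 639) = (57600 - 50689) + 496 = 6911 + 496 = 7407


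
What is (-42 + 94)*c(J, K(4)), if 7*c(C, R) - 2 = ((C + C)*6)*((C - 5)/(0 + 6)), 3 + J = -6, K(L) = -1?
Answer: 13208/7 ≈ 1886.9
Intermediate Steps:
J = -9 (J = -3 - 6 = -9)
c(C, R) = 2/7 + 12*C*(-⅚ + C/6)/7 (c(C, R) = 2/7 + (((C + C)*6)*((C - 5)/(0 + 6)))/7 = 2/7 + (((2*C)*6)*((-5 + C)/6))/7 = 2/7 + ((12*C)*((-5 + C)*(⅙)))/7 = 2/7 + ((12*C)*(-⅚ + C/6))/7 = 2/7 + (12*C*(-⅚ + C/6))/7 = 2/7 + 12*C*(-⅚ + C/6)/7)
(-42 + 94)*c(J, K(4)) = (-42 + 94)*(2/7 - 10/7*(-9) + (2/7)*(-9)²) = 52*(2/7 + 90/7 + (2/7)*81) = 52*(2/7 + 90/7 + 162/7) = 52*(254/7) = 13208/7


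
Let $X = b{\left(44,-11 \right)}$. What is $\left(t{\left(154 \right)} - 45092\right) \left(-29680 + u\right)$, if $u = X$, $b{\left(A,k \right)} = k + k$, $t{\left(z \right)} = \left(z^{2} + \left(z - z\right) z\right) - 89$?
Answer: $637553430$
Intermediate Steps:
$t{\left(z \right)} = -89 + z^{2}$ ($t{\left(z \right)} = \left(z^{2} + 0 z\right) - 89 = \left(z^{2} + 0\right) - 89 = z^{2} - 89 = -89 + z^{2}$)
$b{\left(A,k \right)} = 2 k$
$X = -22$ ($X = 2 \left(-11\right) = -22$)
$u = -22$
$\left(t{\left(154 \right)} - 45092\right) \left(-29680 + u\right) = \left(\left(-89 + 154^{2}\right) - 45092\right) \left(-29680 - 22\right) = \left(\left(-89 + 23716\right) - 45092\right) \left(-29702\right) = \left(23627 - 45092\right) \left(-29702\right) = \left(-21465\right) \left(-29702\right) = 637553430$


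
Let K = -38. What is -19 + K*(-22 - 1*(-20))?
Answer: 57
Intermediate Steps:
-19 + K*(-22 - 1*(-20)) = -19 - 38*(-22 - 1*(-20)) = -19 - 38*(-22 + 20) = -19 - 38*(-2) = -19 + 76 = 57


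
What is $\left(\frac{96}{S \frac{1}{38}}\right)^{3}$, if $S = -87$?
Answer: $- \frac{1798045696}{24389} \approx -73724.0$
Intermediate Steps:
$\left(\frac{96}{S \frac{1}{38}}\right)^{3} = \left(\frac{96}{\left(-87\right) \frac{1}{38}}\right)^{3} = \left(\frac{96}{- \frac{87}{38}}\right)^{3} = \left(96 \left(- \frac{38}{87}\right)\right)^{3} = \left(- \frac{1216}{29}\right)^{3} = - \frac{1798045696}{24389}$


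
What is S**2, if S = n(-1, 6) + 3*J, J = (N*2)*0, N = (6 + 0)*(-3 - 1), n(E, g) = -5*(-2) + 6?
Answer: 256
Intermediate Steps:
n(E, g) = 16 (n(E, g) = 10 + 6 = 16)
N = -24 (N = 6*(-4) = -24)
J = 0 (J = -24*2*0 = -48*0 = 0)
S = 16 (S = 16 + 3*0 = 16 + 0 = 16)
S**2 = 16**2 = 256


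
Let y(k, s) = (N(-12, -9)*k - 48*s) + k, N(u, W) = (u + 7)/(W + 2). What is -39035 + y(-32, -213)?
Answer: -202061/7 ≈ -28866.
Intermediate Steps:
N(u, W) = (7 + u)/(2 + W)
y(k, s) = -48*s + 12*k/7 (y(k, s) = (((7 - 12)/(2 - 9))*k - 48*s) + k = ((-5/(-7))*k - 48*s) + k = ((-⅐*(-5))*k - 48*s) + k = (5*k/7 - 48*s) + k = (-48*s + 5*k/7) + k = -48*s + 12*k/7)
-39035 + y(-32, -213) = -39035 + (-48*(-213) + (12/7)*(-32)) = -39035 + (10224 - 384/7) = -39035 + 71184/7 = -202061/7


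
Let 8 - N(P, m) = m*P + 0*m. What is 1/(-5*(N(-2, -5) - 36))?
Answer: 1/190 ≈ 0.0052632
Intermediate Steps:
N(P, m) = 8 - P*m (N(P, m) = 8 - (m*P + 0*m) = 8 - (P*m + 0) = 8 - P*m)
1/(-5*(N(-2, -5) - 36)) = 1/(-5*((8 - 1*(-2)*(-5)) - 36)) = 1/(-5*((8 - 10) - 36)) = 1/(-5*(-2 - 36)) = 1/(-5*(-38)) = 1/190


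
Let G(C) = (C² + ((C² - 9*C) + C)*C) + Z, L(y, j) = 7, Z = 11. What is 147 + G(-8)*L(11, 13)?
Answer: -6496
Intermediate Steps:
G(C) = 11 + C² + C*(C² - 8*C) (G(C) = (C² + ((C² - 9*C) + C)*C) + 11 = (C² + (C² - 8*C)*C) + 11 = (C² + C*(C² - 8*C)) + 11 = 11 + C² + C*(C² - 8*C))
147 + G(-8)*L(11, 13) = 147 + (11 + (-8)³ - 7*(-8)²)*7 = 147 + (11 - 512 - 7*64)*7 = 147 + (11 - 512 - 448)*7 = 147 - 949*7 = 147 - 6643 = -6496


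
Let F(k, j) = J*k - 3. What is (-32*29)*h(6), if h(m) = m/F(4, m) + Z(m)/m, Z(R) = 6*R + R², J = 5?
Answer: -194880/17 ≈ -11464.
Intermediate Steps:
F(k, j) = -3 + 5*k (F(k, j) = 5*k - 3 = -3 + 5*k)
Z(R) = R² + 6*R
h(m) = 6 + 18*m/17 (h(m) = m/(-3 + 5*4) + (m*(6 + m))/m = m/(-3 + 20) + (6 + m) = m/17 + (6 + m) = 6 + 18*m/17)
(-32*29)*h(6) = (-32*29)*(6 + (18/17)*6) = -928*(6 + 108/17) = -928*210/17 = -194880/17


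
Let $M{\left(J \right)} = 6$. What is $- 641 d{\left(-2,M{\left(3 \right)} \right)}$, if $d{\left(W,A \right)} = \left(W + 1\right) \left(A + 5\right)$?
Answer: $7051$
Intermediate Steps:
$d{\left(W,A \right)} = \left(1 + W\right) \left(5 + A\right)$
$- 641 d{\left(-2,M{\left(3 \right)} \right)} = - 641 \left(5 + 6 + 5 \left(-2\right) + 6 \left(-2\right)\right) = - 641 \left(5 + 6 - 10 - 12\right) = \left(-641\right) \left(-11\right) = 7051$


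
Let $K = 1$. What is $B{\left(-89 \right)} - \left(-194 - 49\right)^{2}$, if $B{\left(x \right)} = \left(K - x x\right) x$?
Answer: $645831$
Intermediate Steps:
$B{\left(x \right)} = x \left(1 - x^{2}\right)$ ($B{\left(x \right)} = \left(1 - x x\right) x = \left(1 - x^{2}\right) x = x \left(1 - x^{2}\right)$)
$B{\left(-89 \right)} - \left(-194 - 49\right)^{2} = \left(-89 - \left(-89\right)^{3}\right) - \left(-194 - 49\right)^{2} = \left(-89 - -704969\right) - \left(-243\right)^{2} = \left(-89 + 704969\right) - 59049 = 704880 - 59049 = 645831$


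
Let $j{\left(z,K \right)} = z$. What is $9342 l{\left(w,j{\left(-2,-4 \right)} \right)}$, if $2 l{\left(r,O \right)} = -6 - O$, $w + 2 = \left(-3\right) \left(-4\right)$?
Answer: $-18684$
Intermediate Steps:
$w = 10$ ($w = -2 - -12 = -2 + 12 = 10$)
$l{\left(r,O \right)} = -3 - \frac{O}{2}$ ($l{\left(r,O \right)} = \frac{-6 - O}{2} = -3 - \frac{O}{2}$)
$9342 l{\left(w,j{\left(-2,-4 \right)} \right)} = 9342 \left(-3 - -1\right) = 9342 \left(-3 + 1\right) = 9342 \left(-2\right) = -18684$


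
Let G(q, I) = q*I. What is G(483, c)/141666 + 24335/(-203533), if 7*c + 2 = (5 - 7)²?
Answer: -569892426/4805617663 ≈ -0.11859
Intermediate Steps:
c = 2/7 (c = -2/7 + (5 - 7)²/7 = -2/7 + (⅐)*(-2)² = -2/7 + (⅐)*4 = -2/7 + 4/7 = 2/7 ≈ 0.28571)
G(q, I) = I*q
G(483, c)/141666 + 24335/(-203533) = ((2/7)*483)/141666 + 24335/(-203533) = 138*(1/141666) + 24335*(-1/203533) = 23/23611 - 24335/203533 = -569892426/4805617663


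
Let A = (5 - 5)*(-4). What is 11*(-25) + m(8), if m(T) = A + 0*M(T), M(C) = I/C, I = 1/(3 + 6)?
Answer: -275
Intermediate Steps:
I = 1/9 ≈ 0.11111
M(C) = 1/(9*C)
A = 0 (A = 0*(-4) = 0)
m(T) = 0 (m(T) = 0 + 0*(1/(9*T)) = 0 + 0 = 0)
11*(-25) + m(8) = 11*(-25) + 0 = -275 + 0 = -275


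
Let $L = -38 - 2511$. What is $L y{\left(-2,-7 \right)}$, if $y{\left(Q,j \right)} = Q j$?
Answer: $-35686$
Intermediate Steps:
$L = -2549$ ($L = -38 - 2511 = -2549$)
$L y{\left(-2,-7 \right)} = - 2549 \left(\left(-2\right) \left(-7\right)\right) = \left(-2549\right) 14 = -35686$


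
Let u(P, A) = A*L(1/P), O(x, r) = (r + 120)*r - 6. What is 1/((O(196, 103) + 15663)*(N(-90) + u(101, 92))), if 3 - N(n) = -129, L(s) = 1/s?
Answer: 1/364011424 ≈ 2.7472e-9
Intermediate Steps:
O(x, r) = -6 + r*(120 + r) (O(x, r) = (120 + r)*r - 6 = r*(120 + r) - 6 = -6 + r*(120 + r))
N(n) = 132 (N(n) = 3 - 1*(-129) = 3 + 129 = 132)
u(P, A) = A*P (u(P, A) = A/(1/P) = A*P)
1/((O(196, 103) + 15663)*(N(-90) + u(101, 92))) = 1/(((-6 + 103**2 + 120*103) + 15663)*(132 + 92*101)) = 1/(((-6 + 10609 + 12360) + 15663)*(132 + 9292)) = 1/((22963 + 15663)*9424) = 1/(38626*9424) = 1/364011424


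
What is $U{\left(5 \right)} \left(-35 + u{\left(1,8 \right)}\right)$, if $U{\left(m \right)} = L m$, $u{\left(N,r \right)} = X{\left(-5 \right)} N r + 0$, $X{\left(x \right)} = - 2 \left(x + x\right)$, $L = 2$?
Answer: $1250$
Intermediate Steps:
$X{\left(x \right)} = - 4 x$ ($X{\left(x \right)} = - 2 \cdot 2 x = - 4 x$)
$u{\left(N,r \right)} = 20 N r$ ($u{\left(N,r \right)} = \left(-4\right) \left(-5\right) N r + 0 = 20 N r + 0 = 20 N r$)
$U{\left(m \right)} = 2 m$
$U{\left(5 \right)} \left(-35 + u{\left(1,8 \right)}\right) = 2 \cdot 5 \left(-35 + 20 \cdot 1 \cdot 8\right) = 10 \left(-35 + 160\right) = 10 \cdot 125 = 1250$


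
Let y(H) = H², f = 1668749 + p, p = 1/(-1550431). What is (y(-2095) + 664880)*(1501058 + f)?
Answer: 24837754920199566480/1550431 ≈ 1.6020e+13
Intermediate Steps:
p = -1/1550431 ≈ -6.4498e-7
f = 2587280180818/1550431 (f = 1668749 - 1/1550431 = 2587280180818/1550431 ≈ 1.6687e+6)
(y(-2095) + 664880)*(1501058 + f) = ((-2095)² + 664880)*(1501058 + 2587280180818/1550431) = (4389025 + 664880)*(4914567036816/1550431) = 5053905*(4914567036816/1550431) = 24837754920199566480/1550431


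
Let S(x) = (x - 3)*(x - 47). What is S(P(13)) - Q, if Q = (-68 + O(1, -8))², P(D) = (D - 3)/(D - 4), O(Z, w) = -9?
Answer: -473228/81 ≈ -5842.3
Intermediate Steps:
P(D) = (-3 + D)/(-4 + D)
S(x) = (-47 + x)*(-3 + x) (S(x) = (-3 + x)*(-47 + x) = (-47 + x)*(-3 + x))
Q = 5929 (Q = (-68 - 9)² = (-77)² = 5929)
S(P(13)) - Q = (141 + ((-3 + 13)/(-4 + 13))² - 50*(-3 + 13)/(-4 + 13)) - 1*5929 = (141 + (10/9)² - 50*10/9) - 5929 = (141 + 100/81 - 500/9) - 5929 = 7021/81 - 5929 = -473228/81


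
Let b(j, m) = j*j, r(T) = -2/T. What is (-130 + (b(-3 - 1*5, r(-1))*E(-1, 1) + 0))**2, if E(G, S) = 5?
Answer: 36100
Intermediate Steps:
b(j, m) = j**2
(-130 + (b(-3 - 1*5, r(-1))*E(-1, 1) + 0))**2 = (-130 + ((-3 - 1*5)**2*5 + 0))**2 = (-130 + ((-3 - 5)**2*5 + 0))**2 = (-130 + ((-8)**2*5 + 0))**2 = (-130 + (64*5 + 0))**2 = (-130 + (320 + 0))**2 = (-130 + 320)**2 = 190**2 = 36100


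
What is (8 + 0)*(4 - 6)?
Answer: -16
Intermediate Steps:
(8 + 0)*(4 - 6) = 8*(-2) = -16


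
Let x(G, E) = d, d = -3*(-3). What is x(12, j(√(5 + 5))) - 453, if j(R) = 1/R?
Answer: -444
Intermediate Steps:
d = 9
x(G, E) = 9
x(12, j(√(5 + 5))) - 453 = 9 - 453 = -444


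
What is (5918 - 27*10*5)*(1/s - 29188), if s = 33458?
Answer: -2230490683252/16729 ≈ -1.3333e+8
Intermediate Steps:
(5918 - 27*10*5)*(1/s - 29188) = (5918 - 27*10*5)*(1/33458 - 29188) = (5918 - 270*5)*(1/33458 - 29188) = (5918 - 1350)*(-976572103/33458) = 4568*(-976572103/33458) = -2230490683252/16729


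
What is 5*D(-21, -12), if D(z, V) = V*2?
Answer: -120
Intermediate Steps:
D(z, V) = 2*V
5*D(-21, -12) = 5*(2*(-12)) = 5*(-24) = -120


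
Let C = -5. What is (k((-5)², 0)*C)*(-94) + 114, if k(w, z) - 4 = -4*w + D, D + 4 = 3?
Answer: -45476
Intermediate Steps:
D = -1 (D = -4 + 3 = -1)
k(w, z) = 3 - 4*w (k(w, z) = 4 + (-4*w - 1) = 4 + (-1 - 4*w) = 3 - 4*w)
(k((-5)², 0)*C)*(-94) + 114 = ((3 - 4*(-5)²)*(-5))*(-94) + 114 = ((3 - 4*25)*(-5))*(-94) + 114 = ((3 - 100)*(-5))*(-94) + 114 = -97*(-5)*(-94) + 114 = 485*(-94) + 114 = -45590 + 114 = -45476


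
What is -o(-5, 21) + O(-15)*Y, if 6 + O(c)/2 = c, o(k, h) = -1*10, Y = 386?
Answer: -16202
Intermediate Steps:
o(k, h) = -10
O(c) = -12 + 2*c
-o(-5, 21) + O(-15)*Y = -1*(-10) + (-12 + 2*(-15))*386 = 10 + (-12 - 30)*386 = 10 - 42*386 = 10 - 16212 = -16202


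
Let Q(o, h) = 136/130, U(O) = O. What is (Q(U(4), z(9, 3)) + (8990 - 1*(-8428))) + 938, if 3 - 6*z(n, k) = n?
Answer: 1193208/65 ≈ 18357.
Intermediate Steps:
z(n, k) = ½ - n/6
Q(o, h) = 68/65 (Q(o, h) = 136*(1/130) = 68/65)
(Q(U(4), z(9, 3)) + (8990 - 1*(-8428))) + 938 = (68/65 + (8990 - 1*(-8428))) + 938 = (68/65 + (8990 + 8428)) + 938 = (68/65 + 17418) + 938 = 1132238/65 + 938 = 1193208/65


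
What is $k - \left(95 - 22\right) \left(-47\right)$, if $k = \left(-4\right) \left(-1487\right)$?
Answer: $9379$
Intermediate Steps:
$k = 5948$
$k - \left(95 - 22\right) \left(-47\right) = 5948 - \left(95 - 22\right) \left(-47\right) = 5948 - 73 \left(-47\right) = 5948 - -3431 = 5948 + 3431 = 9379$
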